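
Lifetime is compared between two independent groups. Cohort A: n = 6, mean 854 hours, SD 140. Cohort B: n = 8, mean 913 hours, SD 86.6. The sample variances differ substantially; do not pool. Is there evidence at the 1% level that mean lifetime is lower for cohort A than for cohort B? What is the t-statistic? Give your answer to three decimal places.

Let group 1 = cohort A, group 2 = cohort B. H0: μ_1 = μ_2; H1: μ_1 < μ_2 (Welch's two-sample t-test, left-tailed).
t = (x̄_1 − x̄_2)/√(s_1²/n_1 + s_2²/n_2) = (854 − 913)/√(140²/6 + 86.6²/8) = -0.910
Welch–Satterthwaite df ≈ 7.82
p-value = P(T ≤ -0.910) ≈ 0.195
Since p ≈ 0.195 > α = 0.01, fail to reject H0; the evidence is not statistically significant.

-0.910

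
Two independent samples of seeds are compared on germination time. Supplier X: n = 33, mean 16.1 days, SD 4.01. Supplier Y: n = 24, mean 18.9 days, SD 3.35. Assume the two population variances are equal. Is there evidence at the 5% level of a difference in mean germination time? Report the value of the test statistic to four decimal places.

-2.7846

Let group 1 = supplier X, group 2 = supplier Y. H0: μ_1 = μ_2; H1: μ_1 ≠ μ_2 (two-sample pooled-variance t-test, two-sided).
s_p² = [(33−1)·4.01² + (24−1)·3.35²]/(33+24−2) = 14.0487
t = (16.1 − 18.9)/√[14.0487·(1/33 + 1/24)] = -2.7846
df = n₁ + n₂ − 2 = 55
Two-sided p-value ≈ 0.007
Since p ≈ 0.007 < α = 0.05, reject H0; the evidence is statistically significant.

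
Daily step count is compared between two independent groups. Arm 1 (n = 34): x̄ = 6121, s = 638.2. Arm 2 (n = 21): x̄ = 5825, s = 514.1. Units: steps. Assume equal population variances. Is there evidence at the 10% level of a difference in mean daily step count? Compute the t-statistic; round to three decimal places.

1.794

Let group 1 = arm 1, group 2 = arm 2. H0: μ_1 = μ_2; H1: μ_1 ≠ μ_2 (two-sample pooled-variance t-test, two-sided).
s_p² = [(34−1)·638.2² + (21−1)·514.1²]/(34+21−2) = 353337
t = (6121 − 5825)/√[353337·(1/34 + 1/21)] = 1.794
df = n₁ + n₂ − 2 = 53
Two-sided p-value ≈ 0.0785
Since p ≈ 0.0785 < α = 0.1, reject H0; the evidence is statistically significant.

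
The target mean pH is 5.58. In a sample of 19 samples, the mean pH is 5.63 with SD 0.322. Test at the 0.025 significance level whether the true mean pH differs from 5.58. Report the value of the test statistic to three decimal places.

0.677

H0: μ = 5.58; H1: μ ≠ 5.58 (one-sample t-test, two-sided).
t = (x̄ − μ₀)/(s/√n) = (5.63 − 5.58)/(0.322/√19) = 0.677
df = n − 1 = 18
Two-sided p-value ≈ 0.507
Since p ≈ 0.507 > α = 0.025, fail to reject H0; the data do not provide sufficient evidence against H0.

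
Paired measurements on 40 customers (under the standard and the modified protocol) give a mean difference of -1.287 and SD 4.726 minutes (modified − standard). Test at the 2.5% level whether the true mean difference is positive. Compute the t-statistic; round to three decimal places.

-1.722

H0: μ_d = 0; H1: μ_d > 0 (paired t-test on the differences, right-tailed).
t = d̄/(s_d/√n) = -1.287/(4.726/√40) = -1.722
df = n − 1 = 39
p-value = P(T ≥ -1.722) ≈ 0.954
Since p ≈ 0.954 > α = 0.025, fail to reject H0; the data do not provide sufficient evidence against H0.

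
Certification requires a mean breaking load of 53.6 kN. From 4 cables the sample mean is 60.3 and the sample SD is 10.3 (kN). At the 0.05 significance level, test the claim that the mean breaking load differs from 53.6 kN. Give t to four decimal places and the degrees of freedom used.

t = 1.3010, df = 3

H0: μ = 53.6; H1: μ ≠ 53.6 (one-sample t-test, two-sided).
t = (x̄ − μ₀)/(s/√n) = (60.3 − 53.6)/(10.3/√4) = 1.3010
df = n − 1 = 3
Two-sided p-value ≈ 0.284
Since p ≈ 0.284 > α = 0.05, fail to reject H0; the evidence is not statistically significant.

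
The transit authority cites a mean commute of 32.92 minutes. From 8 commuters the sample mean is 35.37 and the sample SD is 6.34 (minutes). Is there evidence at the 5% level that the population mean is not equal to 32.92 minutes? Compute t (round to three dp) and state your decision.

H0: μ = 32.92; H1: μ ≠ 32.92 (one-sample t-test, two-sided).
t = (x̄ − μ₀)/(s/√n) = (35.37 − 32.92)/(6.34/√8) = 1.093
df = n − 1 = 7
Two-sided p-value ≈ 0.311
Since p ≈ 0.311 > α = 0.05, fail to reject H0; the data do not provide sufficient evidence against H0.

t = 1.093; fail to reject H0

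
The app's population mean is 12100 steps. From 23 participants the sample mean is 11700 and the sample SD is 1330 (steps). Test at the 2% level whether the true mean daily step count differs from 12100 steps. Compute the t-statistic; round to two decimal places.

-1.44

H0: μ = 12100; H1: μ ≠ 12100 (one-sample t-test, two-sided).
t = (x̄ − μ₀)/(s/√n) = (11700 − 12100)/(1330/√23) = -1.44
df = n − 1 = 22
Two-sided p-value ≈ 0.1633
Since p ≈ 0.1633 > α = 0.02, fail to reject H0; the evidence is not statistically significant.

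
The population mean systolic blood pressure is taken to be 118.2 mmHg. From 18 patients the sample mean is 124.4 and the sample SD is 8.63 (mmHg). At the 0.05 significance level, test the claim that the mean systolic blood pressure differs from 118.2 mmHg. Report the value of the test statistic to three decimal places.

3.048

H0: μ = 118.2; H1: μ ≠ 118.2 (one-sample t-test, two-sided).
t = (x̄ − μ₀)/(s/√n) = (124.4 − 118.2)/(8.63/√18) = 3.048
df = n − 1 = 17
Two-sided p-value ≈ 0.0073
Since p ≈ 0.0073 < α = 0.05, reject H0; the data support H1.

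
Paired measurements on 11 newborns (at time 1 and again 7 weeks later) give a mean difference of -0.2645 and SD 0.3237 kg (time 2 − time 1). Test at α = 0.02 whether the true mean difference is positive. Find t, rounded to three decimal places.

-2.710

H0: μ_d = 0; H1: μ_d > 0 (paired t-test on the differences, right-tailed).
t = d̄/(s_d/√n) = -0.2645/(0.3237/√11) = -2.710
df = n − 1 = 10
p-value = P(T ≥ -2.710) ≈ 0.9890
Since p ≈ 0.9890 > α = 0.02, fail to reject H0; the data do not provide sufficient evidence against H0.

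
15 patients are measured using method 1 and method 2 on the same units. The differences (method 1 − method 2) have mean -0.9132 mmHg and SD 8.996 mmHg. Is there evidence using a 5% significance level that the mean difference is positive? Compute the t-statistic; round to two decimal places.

-0.39

H0: μ_d = 0; H1: μ_d > 0 (paired t-test on the differences, right-tailed).
t = d̄/(s_d/√n) = -0.9132/(8.996/√15) = -0.39
df = n − 1 = 14
p-value = P(T ≥ -0.39) ≈ 0.6499
Since p ≈ 0.6499 > α = 0.05, fail to reject H0; the data do not provide sufficient evidence against H0.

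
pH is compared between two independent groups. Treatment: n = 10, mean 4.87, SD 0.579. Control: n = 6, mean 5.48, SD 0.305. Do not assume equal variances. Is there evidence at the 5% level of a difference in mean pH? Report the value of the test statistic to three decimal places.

Let group 1 = treatment, group 2 = control. H0: μ_1 = μ_2; H1: μ_1 ≠ μ_2 (Welch's two-sample t-test, two-sided).
t = (x̄_1 − x̄_2)/√(s_1²/n_1 + s_2²/n_2) = (4.87 − 5.48)/√(0.579²/10 + 0.305²/6) = -2.755
Welch–Satterthwaite df ≈ 13.90
Two-sided p-value ≈ 0.016
Since p ≈ 0.016 < α = 0.05, reject H0; the evidence is statistically significant.

-2.755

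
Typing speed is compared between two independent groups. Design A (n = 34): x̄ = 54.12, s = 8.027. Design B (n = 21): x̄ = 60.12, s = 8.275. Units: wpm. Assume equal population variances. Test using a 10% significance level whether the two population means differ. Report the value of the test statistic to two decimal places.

Let group 1 = design A, group 2 = design B. H0: μ_1 = μ_2; H1: μ_1 ≠ μ_2 (two-sample pooled-variance t-test, two-sided).
s_p² = [(34−1)·8.027² + (21−1)·8.275²]/(34+21−2) = 65.9584
t = (54.12 − 60.12)/√[65.9584·(1/34 + 1/21)] = -2.66
df = n₁ + n₂ − 2 = 53
Two-sided p-value ≈ 0.010
Since p ≈ 0.010 < α = 0.1, reject H0; the data support H1.

-2.66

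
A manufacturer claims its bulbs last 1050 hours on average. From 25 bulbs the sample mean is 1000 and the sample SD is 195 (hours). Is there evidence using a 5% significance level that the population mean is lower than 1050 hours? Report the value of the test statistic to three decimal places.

H0: μ = 1050; H1: μ < 1050 (one-sample t-test, left-tailed).
t = (x̄ − μ₀)/(s/√n) = (1000 − 1050)/(195/√25) = -1.282
df = n − 1 = 24
p-value = P(T ≤ -1.282) ≈ 0.1060
Since p ≈ 0.1060 > α = 0.05, fail to reject H0; the evidence is not statistically significant.

-1.282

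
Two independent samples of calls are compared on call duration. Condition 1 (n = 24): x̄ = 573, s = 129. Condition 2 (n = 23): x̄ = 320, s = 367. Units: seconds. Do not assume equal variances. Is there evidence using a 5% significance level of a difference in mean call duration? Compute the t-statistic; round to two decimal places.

3.13

Let group 1 = condition 1, group 2 = condition 2. H0: μ_1 = μ_2; H1: μ_1 ≠ μ_2 (Welch's two-sample t-test, two-sided).
t = (x̄_1 − x̄_2)/√(s_1²/n_1 + s_2²/n_2) = (573 − 320)/√(129²/24 + 367²/23) = 3.13
Welch–Satterthwaite df ≈ 27.15
Two-sided p-value ≈ 0.0042
Since p ≈ 0.0042 < α = 0.05, reject H0; the data support H1.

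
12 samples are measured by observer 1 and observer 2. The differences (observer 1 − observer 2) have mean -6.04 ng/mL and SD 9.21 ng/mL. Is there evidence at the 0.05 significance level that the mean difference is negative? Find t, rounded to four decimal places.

-2.2718

H0: μ_d = 0; H1: μ_d < 0 (paired t-test on the differences, left-tailed).
t = d̄/(s_d/√n) = -6.04/(9.21/√12) = -2.2718
df = n − 1 = 11
p-value = P(T ≤ -2.2718) ≈ 0.022
Since p ≈ 0.022 < α = 0.05, reject H0; the data support H1.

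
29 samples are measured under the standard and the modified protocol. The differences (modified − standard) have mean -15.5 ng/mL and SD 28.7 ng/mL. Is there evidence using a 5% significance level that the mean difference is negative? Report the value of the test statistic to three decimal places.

-2.908

H0: μ_d = 0; H1: μ_d < 0 (paired t-test on the differences, left-tailed).
t = d̄/(s_d/√n) = -15.5/(28.7/√29) = -2.908
df = n − 1 = 28
p-value = P(T ≤ -2.908) ≈ 0.0035
Since p ≈ 0.0035 < α = 0.05, reject H0; the evidence is statistically significant.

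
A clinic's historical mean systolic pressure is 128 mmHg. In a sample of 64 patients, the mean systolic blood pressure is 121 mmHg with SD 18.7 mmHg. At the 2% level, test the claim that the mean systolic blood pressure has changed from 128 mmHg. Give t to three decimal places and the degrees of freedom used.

t = -2.995, df = 63

H0: μ = 128; H1: μ ≠ 128 (one-sample t-test, two-sided).
t = (x̄ − μ₀)/(s/√n) = (121 − 128)/(18.7/√64) = -2.995
df = n − 1 = 63
Two-sided p-value ≈ 0.004
Since p ≈ 0.004 < α = 0.02, reject H0; the data support H1.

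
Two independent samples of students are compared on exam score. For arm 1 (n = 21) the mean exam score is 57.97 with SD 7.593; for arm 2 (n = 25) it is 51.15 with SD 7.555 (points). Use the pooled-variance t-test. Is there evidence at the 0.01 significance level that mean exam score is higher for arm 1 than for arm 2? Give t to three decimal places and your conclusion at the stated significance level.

t = 3.043; reject H0

Let group 1 = arm 1, group 2 = arm 2. H0: μ_1 = μ_2; H1: μ_1 > μ_2 (two-sample pooled-variance t-test, right-tailed).
s_p² = [(21−1)·7.593² + (25−1)·7.555²]/(21+25−2) = 57.3397
t = (57.97 − 51.15)/√[57.3397·(1/21 + 1/25)] = 3.043
df = n₁ + n₂ − 2 = 44
p-value = P(T ≥ 3.043) ≈ 0.0020
Since p ≈ 0.0020 < α = 0.01, reject H0; the evidence is statistically significant.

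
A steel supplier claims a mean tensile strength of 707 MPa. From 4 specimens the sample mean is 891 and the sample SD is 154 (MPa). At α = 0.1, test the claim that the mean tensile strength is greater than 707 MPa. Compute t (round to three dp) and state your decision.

t = 2.390; reject H0

H0: μ = 707; H1: μ > 707 (one-sample t-test, right-tailed).
t = (x̄ − μ₀)/(s/√n) = (891 − 707)/(154/√4) = 2.390
df = n − 1 = 3
p-value = P(T ≥ 2.390) ≈ 0.048
Since p ≈ 0.048 < α = 0.1, reject H0; the evidence is statistically significant.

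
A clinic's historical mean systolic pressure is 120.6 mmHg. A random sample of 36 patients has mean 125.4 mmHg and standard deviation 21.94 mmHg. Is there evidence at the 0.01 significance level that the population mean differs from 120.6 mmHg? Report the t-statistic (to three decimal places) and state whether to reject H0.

H0: μ = 120.6; H1: μ ≠ 120.6 (one-sample t-test, two-sided).
t = (x̄ − μ₀)/(s/√n) = (125.4 − 120.6)/(21.94/√36) = 1.313
df = n − 1 = 35
Two-sided p-value ≈ 0.1978
Since p ≈ 0.1978 > α = 0.01, fail to reject H0; the data do not provide sufficient evidence against H0.

t = 1.313; fail to reject H0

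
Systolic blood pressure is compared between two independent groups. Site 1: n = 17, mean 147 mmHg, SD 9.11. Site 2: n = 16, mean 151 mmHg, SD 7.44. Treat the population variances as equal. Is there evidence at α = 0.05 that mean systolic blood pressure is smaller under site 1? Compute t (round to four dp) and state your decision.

t = -1.3763; fail to reject H0

Let group 1 = site 1, group 2 = site 2. H0: μ_1 = μ_2; H1: μ_1 < μ_2 (two-sample pooled-variance t-test, left-tailed).
s_p² = [(17−1)·9.11² + (16−1)·7.44²]/(17+16−2) = 69.6186
t = (147 − 151)/√[69.6186·(1/17 + 1/16)] = -1.3763
df = n₁ + n₂ − 2 = 31
p-value = P(T ≤ -1.3763) ≈ 0.089
Since p ≈ 0.089 > α = 0.05, fail to reject H0; the evidence is not statistically significant.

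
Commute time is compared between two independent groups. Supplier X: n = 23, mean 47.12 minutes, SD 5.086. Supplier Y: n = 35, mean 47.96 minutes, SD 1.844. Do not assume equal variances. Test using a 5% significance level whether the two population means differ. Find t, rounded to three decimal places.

-0.760

Let group 1 = supplier X, group 2 = supplier Y. H0: μ_1 = μ_2; H1: μ_1 ≠ μ_2 (Welch's two-sample t-test, two-sided).
t = (x̄_1 − x̄_2)/√(s_1²/n_1 + s_2²/n_2) = (47.12 − 47.96)/√(5.086²/23 + 1.844²/35) = -0.760
Welch–Satterthwaite df ≈ 25.84
Two-sided p-value ≈ 0.4542
Since p ≈ 0.4542 > α = 0.05, fail to reject H0; the data do not provide sufficient evidence against H0.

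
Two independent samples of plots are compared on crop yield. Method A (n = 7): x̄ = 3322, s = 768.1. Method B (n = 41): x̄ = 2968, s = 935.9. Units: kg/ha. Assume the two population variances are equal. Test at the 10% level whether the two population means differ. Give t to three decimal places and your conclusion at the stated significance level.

t = 0.945; fail to reject H0

Let group 1 = method A, group 2 = method B. H0: μ_1 = μ_2; H1: μ_1 ≠ μ_2 (two-sample pooled-variance t-test, two-sided).
s_p² = [(7−1)·768.1² + (41−1)·935.9²]/(7+41−2) = 838613
t = (3322 − 2968)/√[838613·(1/7 + 1/41)] = 0.945
df = n₁ + n₂ − 2 = 46
Two-sided p-value ≈ 0.349
Since p ≈ 0.349 > α = 0.1, fail to reject H0; the data do not provide sufficient evidence against H0.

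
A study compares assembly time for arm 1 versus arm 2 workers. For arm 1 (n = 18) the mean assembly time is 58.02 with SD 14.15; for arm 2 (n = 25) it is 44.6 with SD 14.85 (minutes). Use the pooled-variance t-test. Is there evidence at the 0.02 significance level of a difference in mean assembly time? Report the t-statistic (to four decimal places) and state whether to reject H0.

t = 2.9809; reject H0

Let group 1 = arm 1, group 2 = arm 2. H0: μ_1 = μ_2; H1: μ_1 ≠ μ_2 (two-sample pooled-variance t-test, two-sided).
s_p² = [(18−1)·14.15² + (25−1)·14.85²]/(18+25−2) = 212.105
t = (58.02 − 44.6)/√[212.105·(1/18 + 1/25)] = 2.9809
df = n₁ + n₂ − 2 = 41
Two-sided p-value ≈ 0.0048
Since p ≈ 0.0048 < α = 0.02, reject H0; the evidence is statistically significant.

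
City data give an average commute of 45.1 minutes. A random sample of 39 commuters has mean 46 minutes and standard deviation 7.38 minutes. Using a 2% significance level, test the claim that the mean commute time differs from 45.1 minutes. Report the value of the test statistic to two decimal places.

H0: μ = 45.1; H1: μ ≠ 45.1 (one-sample t-test, two-sided).
t = (x̄ − μ₀)/(s/√n) = (46 − 45.1)/(7.38/√39) = 0.76
df = n − 1 = 38
Two-sided p-value ≈ 0.4510
Since p ≈ 0.4510 > α = 0.02, fail to reject H0; the evidence is not statistically significant.

0.76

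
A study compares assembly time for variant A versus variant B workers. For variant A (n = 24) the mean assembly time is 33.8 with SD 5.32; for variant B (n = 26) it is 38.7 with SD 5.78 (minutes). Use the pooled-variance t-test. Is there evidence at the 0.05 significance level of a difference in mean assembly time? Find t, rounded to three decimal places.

-3.111

Let group 1 = variant A, group 2 = variant B. H0: μ_1 = μ_2; H1: μ_1 ≠ μ_2 (two-sample pooled-variance t-test, two-sided).
s_p² = [(24−1)·5.32² + (26−1)·5.78²]/(24+26−2) = 30.9618
t = (33.8 − 38.7)/√[30.9618·(1/24 + 1/26)] = -3.111
df = n₁ + n₂ − 2 = 48
Two-sided p-value ≈ 0.0031
Since p ≈ 0.0031 < α = 0.05, reject H0; the data support H1.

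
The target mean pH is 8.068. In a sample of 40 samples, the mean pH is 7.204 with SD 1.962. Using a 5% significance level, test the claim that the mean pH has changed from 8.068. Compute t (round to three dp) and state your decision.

t = -2.785; reject H0

H0: μ = 8.068; H1: μ ≠ 8.068 (one-sample t-test, two-sided).
t = (x̄ − μ₀)/(s/√n) = (7.204 − 8.068)/(1.962/√40) = -2.785
df = n − 1 = 39
Two-sided p-value ≈ 0.0082
Since p ≈ 0.0082 < α = 0.05, reject H0; the evidence is statistically significant.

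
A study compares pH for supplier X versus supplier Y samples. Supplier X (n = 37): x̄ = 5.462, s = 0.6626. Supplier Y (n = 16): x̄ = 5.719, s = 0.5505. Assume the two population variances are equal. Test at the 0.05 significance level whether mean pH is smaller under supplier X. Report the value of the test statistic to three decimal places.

-1.360

Let group 1 = supplier X, group 2 = supplier Y. H0: μ_1 = μ_2; H1: μ_1 < μ_2 (two-sample pooled-variance t-test, left-tailed).
s_p² = [(37−1)·0.6626² + (16−1)·0.5505²]/(37+16−2) = 0.399042
t = (5.462 − 5.719)/√[0.399042·(1/37 + 1/16)] = -1.360
df = n₁ + n₂ − 2 = 51
p-value = P(T ≤ -1.360) ≈ 0.0900
Since p ≈ 0.0900 > α = 0.05, fail to reject H0; the evidence is not statistically significant.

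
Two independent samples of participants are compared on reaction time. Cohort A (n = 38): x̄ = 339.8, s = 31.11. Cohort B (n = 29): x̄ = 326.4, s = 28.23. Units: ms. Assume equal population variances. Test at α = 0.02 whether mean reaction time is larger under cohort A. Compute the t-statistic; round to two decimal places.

1.82

Let group 1 = cohort A, group 2 = cohort B. H0: μ_1 = μ_2; H1: μ_1 > μ_2 (two-sample pooled-variance t-test, right-tailed).
s_p² = [(38−1)·31.11² + (29−1)·28.23²]/(38+29−2) = 894.214
t = (339.8 − 326.4)/√[894.214·(1/38 + 1/29)] = 1.82
df = n₁ + n₂ − 2 = 65
p-value = P(T ≥ 1.82) ≈ 0.037
Since p ≈ 0.037 > α = 0.02, fail to reject H0; the evidence is not statistically significant.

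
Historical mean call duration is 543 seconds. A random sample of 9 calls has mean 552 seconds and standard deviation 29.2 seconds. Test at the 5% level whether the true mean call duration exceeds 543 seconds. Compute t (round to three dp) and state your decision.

H0: μ = 543; H1: μ > 543 (one-sample t-test, right-tailed).
t = (x̄ − μ₀)/(s/√n) = (552 − 543)/(29.2/√9) = 0.925
df = n − 1 = 8
p-value = P(T ≥ 0.925) ≈ 0.191
Since p ≈ 0.191 > α = 0.05, fail to reject H0; the data do not provide sufficient evidence against H0.

t = 0.925; fail to reject H0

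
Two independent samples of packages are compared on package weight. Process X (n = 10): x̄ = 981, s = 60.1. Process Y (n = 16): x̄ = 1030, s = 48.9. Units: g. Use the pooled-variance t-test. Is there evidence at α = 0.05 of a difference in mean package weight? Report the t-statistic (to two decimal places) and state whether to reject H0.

t = -2.28; reject H0

Let group 1 = process X, group 2 = process Y. H0: μ_1 = μ_2; H1: μ_1 ≠ μ_2 (two-sample pooled-variance t-test, two-sided).
s_p² = [(10−1)·60.1² + (16−1)·48.9²]/(10+16−2) = 2849.01
t = (981 − 1030)/√[2849.01·(1/10 + 1/16)] = -2.28
df = n₁ + n₂ − 2 = 24
Two-sided p-value ≈ 0.032
Since p ≈ 0.032 < α = 0.05, reject H0; the data support H1.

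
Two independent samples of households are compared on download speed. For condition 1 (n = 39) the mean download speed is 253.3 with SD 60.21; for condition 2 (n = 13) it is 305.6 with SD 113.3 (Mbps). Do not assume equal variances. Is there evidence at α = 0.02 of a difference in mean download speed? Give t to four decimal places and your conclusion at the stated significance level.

Let group 1 = condition 1, group 2 = condition 2. H0: μ_1 = μ_2; H1: μ_1 ≠ μ_2 (Welch's two-sample t-test, two-sided).
t = (x̄_1 − x̄_2)/√(s_1²/n_1 + s_2²/n_2) = (253.3 − 305.6)/√(60.21²/39 + 113.3²/13) = -1.5911
Welch–Satterthwaite df ≈ 14.33
Two-sided p-value ≈ 0.1334
Since p ≈ 0.1334 > α = 0.02, fail to reject H0; the evidence is not statistically significant.

t = -1.5911; fail to reject H0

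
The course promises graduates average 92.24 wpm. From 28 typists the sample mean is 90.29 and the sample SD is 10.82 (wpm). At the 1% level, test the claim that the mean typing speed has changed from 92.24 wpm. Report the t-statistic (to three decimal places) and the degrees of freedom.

H0: μ = 92.24; H1: μ ≠ 92.24 (one-sample t-test, two-sided).
t = (x̄ − μ₀)/(s/√n) = (90.29 − 92.24)/(10.82/√28) = -0.954
df = n − 1 = 27
Two-sided p-value ≈ 0.3487
Since p ≈ 0.3487 > α = 0.01, fail to reject H0; the data do not provide sufficient evidence against H0.

t = -0.954, df = 27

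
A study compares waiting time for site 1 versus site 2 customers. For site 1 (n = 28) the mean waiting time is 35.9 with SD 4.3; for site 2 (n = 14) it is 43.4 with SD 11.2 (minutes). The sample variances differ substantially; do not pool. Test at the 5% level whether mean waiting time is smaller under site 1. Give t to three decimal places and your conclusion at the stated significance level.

Let group 1 = site 1, group 2 = site 2. H0: μ_1 = μ_2; H1: μ_1 < μ_2 (Welch's two-sample t-test, left-tailed).
t = (x̄_1 − x̄_2)/√(s_1²/n_1 + s_2²/n_2) = (35.9 − 43.4)/√(4.3²/28 + 11.2²/14) = -2.418
Welch–Satterthwaite df ≈ 14.95
p-value = P(T ≤ -2.418) ≈ 0.014
Since p ≈ 0.014 < α = 0.05, reject H0; the evidence is statistically significant.

t = -2.418; reject H0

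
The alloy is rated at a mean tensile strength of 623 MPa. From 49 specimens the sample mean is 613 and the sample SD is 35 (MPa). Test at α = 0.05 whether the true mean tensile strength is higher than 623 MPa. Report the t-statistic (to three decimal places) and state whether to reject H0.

t = -2.000; fail to reject H0

H0: μ = 623; H1: μ > 623 (one-sample t-test, right-tailed).
t = (x̄ − μ₀)/(s/√n) = (613 − 623)/(35/√49) = -2.000
df = n − 1 = 48
p-value = P(T ≥ -2.000) ≈ 0.974
Since p ≈ 0.974 > α = 0.05, fail to reject H0; the evidence is not statistically significant.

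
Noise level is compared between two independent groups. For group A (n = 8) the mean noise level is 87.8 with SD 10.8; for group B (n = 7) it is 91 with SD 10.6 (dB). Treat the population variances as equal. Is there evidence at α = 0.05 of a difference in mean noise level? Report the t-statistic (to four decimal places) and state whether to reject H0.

Let group 1 = group A, group 2 = group B. H0: μ_1 = μ_2; H1: μ_1 ≠ μ_2 (two-sample pooled-variance t-test, two-sided).
s_p² = [(8−1)·10.8² + (7−1)·10.6²]/(8+7−2) = 114.665
t = (87.8 − 91)/√[114.665·(1/8 + 1/7)] = -0.5774
df = n₁ + n₂ − 2 = 13
Two-sided p-value ≈ 0.5735
Since p ≈ 0.5735 > α = 0.05, fail to reject H0; the data do not provide sufficient evidence against H0.

t = -0.5774; fail to reject H0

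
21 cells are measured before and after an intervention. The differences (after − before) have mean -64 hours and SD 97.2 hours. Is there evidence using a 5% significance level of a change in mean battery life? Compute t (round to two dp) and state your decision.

t = -3.02; reject H0

H0: μ_d = 0; H1: μ_d ≠ 0 (paired t-test on the differences, two-sided).
t = d̄/(s_d/√n) = -64/(97.2/√21) = -3.02
df = n − 1 = 20
Two-sided p-value ≈ 0.007
Since p ≈ 0.007 < α = 0.05, reject H0; the data support H1.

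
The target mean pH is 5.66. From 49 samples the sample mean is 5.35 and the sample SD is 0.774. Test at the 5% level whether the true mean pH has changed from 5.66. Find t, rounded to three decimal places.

-2.804

H0: μ = 5.66; H1: μ ≠ 5.66 (one-sample t-test, two-sided).
t = (x̄ − μ₀)/(s/√n) = (5.35 − 5.66)/(0.774/√49) = -2.804
df = n − 1 = 48
Two-sided p-value ≈ 0.007
Since p ≈ 0.007 < α = 0.05, reject H0; the data support H1.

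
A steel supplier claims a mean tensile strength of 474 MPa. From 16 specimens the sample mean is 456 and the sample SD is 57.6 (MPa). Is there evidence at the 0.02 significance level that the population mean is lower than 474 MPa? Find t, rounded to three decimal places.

H0: μ = 474; H1: μ < 474 (one-sample t-test, left-tailed).
t = (x̄ − μ₀)/(s/√n) = (456 − 474)/(57.6/√16) = -1.250
df = n − 1 = 15
p-value = P(T ≤ -1.250) ≈ 0.1152
Since p ≈ 0.1152 > α = 0.02, fail to reject H0; the data do not provide sufficient evidence against H0.

-1.250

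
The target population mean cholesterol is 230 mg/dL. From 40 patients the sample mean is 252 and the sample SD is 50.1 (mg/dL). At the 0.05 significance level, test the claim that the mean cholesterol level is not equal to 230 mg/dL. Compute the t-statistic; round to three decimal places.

H0: μ = 230; H1: μ ≠ 230 (one-sample t-test, two-sided).
t = (x̄ − μ₀)/(s/√n) = (252 − 230)/(50.1/√40) = 2.777
df = n − 1 = 39
Two-sided p-value ≈ 0.008
Since p ≈ 0.008 < α = 0.05, reject H0; the evidence is statistically significant.

2.777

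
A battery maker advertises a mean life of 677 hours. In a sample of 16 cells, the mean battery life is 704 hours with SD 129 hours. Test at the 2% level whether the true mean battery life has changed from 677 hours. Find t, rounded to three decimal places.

H0: μ = 677; H1: μ ≠ 677 (one-sample t-test, two-sided).
t = (x̄ − μ₀)/(s/√n) = (704 − 677)/(129/√16) = 0.837
df = n − 1 = 15
Two-sided p-value ≈ 0.4156
Since p ≈ 0.4156 > α = 0.02, fail to reject H0; the data do not provide sufficient evidence against H0.

0.837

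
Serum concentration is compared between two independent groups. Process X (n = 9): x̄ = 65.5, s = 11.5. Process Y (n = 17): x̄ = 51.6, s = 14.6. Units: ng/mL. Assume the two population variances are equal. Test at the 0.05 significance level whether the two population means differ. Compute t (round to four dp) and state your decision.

Let group 1 = process X, group 2 = process Y. H0: μ_1 = μ_2; H1: μ_1 ≠ μ_2 (two-sample pooled-variance t-test, two-sided).
s_p² = [(9−1)·11.5² + (17−1)·14.6²]/(9+17−2) = 186.19
t = (65.5 − 51.6)/√[186.19·(1/9 + 1/17)] = 2.4711
df = n₁ + n₂ − 2 = 24
Two-sided p-value ≈ 0.0210
Since p ≈ 0.0210 < α = 0.05, reject H0; the evidence is statistically significant.

t = 2.4711; reject H0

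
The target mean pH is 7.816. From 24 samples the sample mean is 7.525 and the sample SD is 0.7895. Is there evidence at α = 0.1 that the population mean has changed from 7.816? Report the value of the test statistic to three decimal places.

-1.806

H0: μ = 7.816; H1: μ ≠ 7.816 (one-sample t-test, two-sided).
t = (x̄ − μ₀)/(s/√n) = (7.525 − 7.816)/(0.7895/√24) = -1.806
df = n − 1 = 23
Two-sided p-value ≈ 0.0841
Since p ≈ 0.0841 < α = 0.1, reject H0; the data support H1.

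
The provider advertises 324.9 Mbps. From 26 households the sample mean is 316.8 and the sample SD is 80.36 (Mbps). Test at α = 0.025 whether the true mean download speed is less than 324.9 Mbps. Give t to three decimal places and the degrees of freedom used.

t = -0.514, df = 25

H0: μ = 324.9; H1: μ < 324.9 (one-sample t-test, left-tailed).
t = (x̄ − μ₀)/(s/√n) = (316.8 − 324.9)/(80.36/√26) = -0.514
df = n − 1 = 25
p-value = P(T ≤ -0.514) ≈ 0.3059
Since p ≈ 0.3059 > α = 0.025, fail to reject H0; the data do not provide sufficient evidence against H0.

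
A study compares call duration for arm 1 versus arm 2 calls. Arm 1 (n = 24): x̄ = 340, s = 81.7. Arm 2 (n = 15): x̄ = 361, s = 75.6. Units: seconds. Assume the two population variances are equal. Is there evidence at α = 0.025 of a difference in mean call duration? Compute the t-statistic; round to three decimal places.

-0.803

Let group 1 = arm 1, group 2 = arm 2. H0: μ_1 = μ_2; H1: μ_1 ≠ μ_2 (two-sample pooled-variance t-test, two-sided).
s_p² = [(24−1)·81.7² + (15−1)·75.6²]/(24+15−2) = 6311.82
t = (340 − 361)/√[6311.82·(1/24 + 1/15)] = -0.803
df = n₁ + n₂ − 2 = 37
Two-sided p-value ≈ 0.4271
Since p ≈ 0.4271 > α = 0.025, fail to reject H0; the data do not provide sufficient evidence against H0.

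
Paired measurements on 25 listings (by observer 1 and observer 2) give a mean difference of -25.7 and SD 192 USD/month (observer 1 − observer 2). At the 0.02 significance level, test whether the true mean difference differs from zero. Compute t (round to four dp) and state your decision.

H0: μ_d = 0; H1: μ_d ≠ 0 (paired t-test on the differences, two-sided).
t = d̄/(s_d/√n) = -25.7/(192/√25) = -0.6693
df = n − 1 = 24
Two-sided p-value ≈ 0.510
Since p ≈ 0.510 > α = 0.02, fail to reject H0; the data do not provide sufficient evidence against H0.

t = -0.6693; fail to reject H0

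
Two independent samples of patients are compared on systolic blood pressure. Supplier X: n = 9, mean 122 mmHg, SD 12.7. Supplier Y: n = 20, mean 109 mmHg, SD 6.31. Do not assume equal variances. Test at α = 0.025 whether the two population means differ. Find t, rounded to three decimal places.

Let group 1 = supplier X, group 2 = supplier Y. H0: μ_1 = μ_2; H1: μ_1 ≠ μ_2 (Welch's two-sample t-test, two-sided).
t = (x̄_1 − x̄_2)/√(s_1²/n_1 + s_2²/n_2) = (122 − 109)/√(12.7²/9 + 6.31²/20) = 2.913
Welch–Satterthwaite df ≈ 9.83
Two-sided p-value ≈ 0.0158
Since p ≈ 0.0158 < α = 0.025, reject H0; the evidence is statistically significant.

2.913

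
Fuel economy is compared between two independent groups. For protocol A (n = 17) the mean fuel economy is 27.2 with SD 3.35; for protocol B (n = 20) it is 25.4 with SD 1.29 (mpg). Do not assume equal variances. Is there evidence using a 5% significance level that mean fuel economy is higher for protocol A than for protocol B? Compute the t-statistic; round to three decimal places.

Let group 1 = protocol A, group 2 = protocol B. H0: μ_1 = μ_2; H1: μ_1 > μ_2 (Welch's two-sample t-test, right-tailed).
t = (x̄_1 − x̄_2)/√(s_1²/n_1 + s_2²/n_2) = (27.2 − 25.4)/√(3.35²/17 + 1.29²/20) = 2.088
Welch–Satterthwaite df ≈ 20.02
p-value = P(T ≥ 2.088) ≈ 0.0249
Since p ≈ 0.0249 < α = 0.05, reject H0; the data support H1.

2.088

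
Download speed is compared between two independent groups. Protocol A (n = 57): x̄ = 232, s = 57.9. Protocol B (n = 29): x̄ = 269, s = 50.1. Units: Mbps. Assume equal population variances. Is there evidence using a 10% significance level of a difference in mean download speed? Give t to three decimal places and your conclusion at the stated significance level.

Let group 1 = protocol A, group 2 = protocol B. H0: μ_1 = μ_2; H1: μ_1 ≠ μ_2 (two-sample pooled-variance t-test, two-sided).
s_p² = [(57−1)·57.9² + (29−1)·50.1²]/(57+29−2) = 3071.61
t = (232 − 269)/√[3071.61·(1/57 + 1/29)] = -2.927
df = n₁ + n₂ − 2 = 84
Two-sided p-value ≈ 0.0044
Since p ≈ 0.0044 < α = 0.1, reject H0; the evidence is statistically significant.

t = -2.927; reject H0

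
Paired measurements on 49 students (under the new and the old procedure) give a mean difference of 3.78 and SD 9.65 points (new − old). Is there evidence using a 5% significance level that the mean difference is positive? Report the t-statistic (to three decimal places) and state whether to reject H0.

H0: μ_d = 0; H1: μ_d > 0 (paired t-test on the differences, right-tailed).
t = d̄/(s_d/√n) = 3.78/(9.65/√49) = 2.742
df = n − 1 = 48
p-value = P(T ≥ 2.742) ≈ 0.0043
Since p ≈ 0.0043 < α = 0.05, reject H0; the data support H1.

t = 2.742; reject H0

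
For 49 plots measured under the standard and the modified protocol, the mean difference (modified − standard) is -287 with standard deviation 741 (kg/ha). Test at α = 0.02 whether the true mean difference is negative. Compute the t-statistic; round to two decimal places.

H0: μ_d = 0; H1: μ_d < 0 (paired t-test on the differences, left-tailed).
t = d̄/(s_d/√n) = -287/(741/√49) = -2.71
df = n − 1 = 48
p-value = P(T ≤ -2.71) ≈ 0.0046
Since p ≈ 0.0046 < α = 0.02, reject H0; the data support H1.

-2.71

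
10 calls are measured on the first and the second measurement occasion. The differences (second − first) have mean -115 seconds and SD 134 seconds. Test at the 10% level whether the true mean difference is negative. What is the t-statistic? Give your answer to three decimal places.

-2.714

H0: μ_d = 0; H1: μ_d < 0 (paired t-test on the differences, left-tailed).
t = d̄/(s_d/√n) = -115/(134/√10) = -2.714
df = n − 1 = 9
p-value = P(T ≤ -2.714) ≈ 0.012
Since p ≈ 0.012 < α = 0.1, reject H0; the evidence is statistically significant.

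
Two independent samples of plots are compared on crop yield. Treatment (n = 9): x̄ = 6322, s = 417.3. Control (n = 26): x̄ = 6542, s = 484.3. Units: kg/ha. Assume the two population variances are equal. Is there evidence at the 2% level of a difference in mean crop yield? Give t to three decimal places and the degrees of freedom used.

t = -1.213, df = 33

Let group 1 = treatment, group 2 = control. H0: μ_1 = μ_2; H1: μ_1 ≠ μ_2 (two-sample pooled-variance t-test, two-sided).
s_p² = [(9−1)·417.3² + (26−1)·484.3²]/(9+26−2) = 219902
t = (6322 − 6542)/√[219902·(1/9 + 1/26)] = -1.213
df = n₁ + n₂ − 2 = 33
Two-sided p-value ≈ 0.2337
Since p ≈ 0.2337 > α = 0.02, fail to reject H0; the data do not provide sufficient evidence against H0.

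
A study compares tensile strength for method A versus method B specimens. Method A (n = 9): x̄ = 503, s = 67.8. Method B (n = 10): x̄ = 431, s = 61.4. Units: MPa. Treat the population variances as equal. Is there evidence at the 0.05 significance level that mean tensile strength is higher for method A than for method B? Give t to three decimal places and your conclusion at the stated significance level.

Let group 1 = method A, group 2 = method B. H0: μ_1 = μ_2; H1: μ_1 > μ_2 (two-sample pooled-variance t-test, right-tailed).
s_p² = [(9−1)·67.8² + (10−1)·61.4²]/(9+10−2) = 4159.08
t = (503 − 431)/√[4159.08·(1/9 + 1/10)] = 2.430
df = n₁ + n₂ − 2 = 17
p-value = P(T ≥ 2.430) ≈ 0.013
Since p ≈ 0.013 < α = 0.05, reject H0; the data support H1.

t = 2.430; reject H0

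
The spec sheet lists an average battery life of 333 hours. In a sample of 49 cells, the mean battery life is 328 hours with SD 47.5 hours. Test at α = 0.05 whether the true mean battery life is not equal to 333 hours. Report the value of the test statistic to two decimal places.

-0.74

H0: μ = 333; H1: μ ≠ 333 (one-sample t-test, two-sided).
t = (x̄ − μ₀)/(s/√n) = (328 − 333)/(47.5/√49) = -0.74
df = n − 1 = 48
Two-sided p-value ≈ 0.4648
Since p ≈ 0.4648 > α = 0.05, fail to reject H0; the evidence is not statistically significant.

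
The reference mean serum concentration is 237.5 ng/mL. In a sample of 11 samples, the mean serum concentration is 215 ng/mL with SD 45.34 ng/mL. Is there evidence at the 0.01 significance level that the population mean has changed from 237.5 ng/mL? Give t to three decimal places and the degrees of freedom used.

t = -1.646, df = 10

H0: μ = 237.5; H1: μ ≠ 237.5 (one-sample t-test, two-sided).
t = (x̄ − μ₀)/(s/√n) = (215 − 237.5)/(45.34/√11) = -1.646
df = n − 1 = 10
Two-sided p-value ≈ 0.1308
Since p ≈ 0.1308 > α = 0.01, fail to reject H0; the evidence is not statistically significant.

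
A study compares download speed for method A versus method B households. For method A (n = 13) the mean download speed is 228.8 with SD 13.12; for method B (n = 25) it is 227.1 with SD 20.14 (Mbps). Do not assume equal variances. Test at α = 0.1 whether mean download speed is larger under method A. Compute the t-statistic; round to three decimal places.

0.313

Let group 1 = method A, group 2 = method B. H0: μ_1 = μ_2; H1: μ_1 > μ_2 (Welch's two-sample t-test, right-tailed).
t = (x̄_1 − x̄_2)/√(s_1²/n_1 + s_2²/n_2) = (228.8 − 227.1)/√(13.12²/13 + 20.14²/25) = 0.313
Welch–Satterthwaite df ≈ 33.94
p-value = P(T ≥ 0.313) ≈ 0.378
Since p ≈ 0.378 > α = 0.1, fail to reject H0; the data do not provide sufficient evidence against H0.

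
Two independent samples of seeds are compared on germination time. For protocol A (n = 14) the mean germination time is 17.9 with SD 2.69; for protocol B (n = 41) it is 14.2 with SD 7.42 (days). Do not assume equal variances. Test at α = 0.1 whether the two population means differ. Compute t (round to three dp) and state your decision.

t = 2.713; reject H0

Let group 1 = protocol A, group 2 = protocol B. H0: μ_1 = μ_2; H1: μ_1 ≠ μ_2 (Welch's two-sample t-test, two-sided).
t = (x̄_1 − x̄_2)/√(s_1²/n_1 + s_2²/n_2) = (17.9 − 14.2)/√(2.69²/14 + 7.42²/41) = 2.713
Welch–Satterthwaite df ≈ 52.70
Two-sided p-value ≈ 0.0090
Since p ≈ 0.0090 < α = 0.1, reject H0; the evidence is statistically significant.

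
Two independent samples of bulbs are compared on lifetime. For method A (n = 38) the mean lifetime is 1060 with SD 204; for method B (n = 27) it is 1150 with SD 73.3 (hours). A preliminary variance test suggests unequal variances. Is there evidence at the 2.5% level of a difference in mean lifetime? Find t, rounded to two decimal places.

Let group 1 = method A, group 2 = method B. H0: μ_1 = μ_2; H1: μ_1 ≠ μ_2 (Welch's two-sample t-test, two-sided).
t = (x̄_1 − x̄_2)/√(s_1²/n_1 + s_2²/n_2) = (1060 − 1150)/√(204²/38 + 73.3²/27) = -2.50
Welch–Satterthwaite df ≈ 49.35
Two-sided p-value ≈ 0.0157
Since p ≈ 0.0157 < α = 0.025, reject H0; the evidence is statistically significant.

-2.50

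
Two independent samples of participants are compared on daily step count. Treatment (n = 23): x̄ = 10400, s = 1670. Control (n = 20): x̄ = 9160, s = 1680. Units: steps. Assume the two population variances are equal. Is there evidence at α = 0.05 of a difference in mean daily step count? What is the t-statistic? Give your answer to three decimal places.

2.422

Let group 1 = treatment, group 2 = control. H0: μ_1 = μ_2; H1: μ_1 ≠ μ_2 (two-sample pooled-variance t-test, two-sided).
s_p² = [(23−1)·1670² + (20−1)·1680²]/(23+20−2) = 2804420
t = (10400 − 9160)/√[2804420·(1/23 + 1/20)] = 2.422
df = n₁ + n₂ − 2 = 41
Two-sided p-value ≈ 0.020
Since p ≈ 0.020 < α = 0.05, reject H0; the evidence is statistically significant.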